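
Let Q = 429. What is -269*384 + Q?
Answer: -102867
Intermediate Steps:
-269*384 + Q = -269*384 + 429 = -103296 + 429 = -102867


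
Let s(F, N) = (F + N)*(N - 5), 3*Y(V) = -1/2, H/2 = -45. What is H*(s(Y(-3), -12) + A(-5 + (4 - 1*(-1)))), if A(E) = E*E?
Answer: -18615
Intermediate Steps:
A(E) = E**2
H = -90 (H = 2*(-45) = -90)
Y(V) = -1/6 (Y(V) = (-1/2)/3 = (-1*1/2)/3 = (1/3)*(-1/2) = -1/6)
s(F, N) = (-5 + N)*(F + N) (s(F, N) = (F + N)*(-5 + N) = (-5 + N)*(F + N))
H*(s(Y(-3), -12) + A(-5 + (4 - 1*(-1)))) = -90*(((-12)**2 - 5*(-1/6) - 5*(-12) - 1/6*(-12)) + (-5 + (4 - 1*(-1)))**2) = -90*((144 + 5/6 + 60 + 2) + (-5 + (4 + 1))**2) = -90*(1241/6 + (-5 + 5)**2) = -90*(1241/6 + 0**2) = -90*(1241/6 + 0) = -90*1241/6 = -18615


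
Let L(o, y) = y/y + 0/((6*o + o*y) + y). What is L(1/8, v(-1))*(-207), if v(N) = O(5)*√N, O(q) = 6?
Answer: -207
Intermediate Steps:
v(N) = 6*√N
L(o, y) = 1 (L(o, y) = 1 + 0/(y + 6*o + o*y) = 1 + 0 = 1)
L(1/8, v(-1))*(-207) = 1*(-207) = -207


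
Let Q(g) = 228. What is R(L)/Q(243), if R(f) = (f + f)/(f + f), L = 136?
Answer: 1/228 ≈ 0.0043860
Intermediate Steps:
R(f) = 1 (R(f) = (2*f)/((2*f)) = (2*f)*(1/(2*f)) = 1)
R(L)/Q(243) = 1/228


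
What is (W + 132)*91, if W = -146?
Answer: -1274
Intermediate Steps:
(W + 132)*91 = (-146 + 132)*91 = -14*91 = -1274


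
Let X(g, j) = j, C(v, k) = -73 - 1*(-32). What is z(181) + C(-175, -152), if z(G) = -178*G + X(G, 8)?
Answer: -32251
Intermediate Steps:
C(v, k) = -41 (C(v, k) = -73 + 32 = -41)
z(G) = 8 - 178*G (z(G) = -178*G + 8 = 8 - 178*G)
z(181) + C(-175, -152) = (8 - 178*181) - 41 = (8 - 32218) - 41 = -32210 - 41 = -32251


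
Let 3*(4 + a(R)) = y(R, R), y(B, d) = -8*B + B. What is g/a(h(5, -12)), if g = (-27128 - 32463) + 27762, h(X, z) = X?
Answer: 95487/47 ≈ 2031.6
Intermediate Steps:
y(B, d) = -7*B
g = -31829 (g = -59591 + 27762 = -31829)
a(R) = -4 - 7*R/3 (a(R) = -4 + (-7*R)/3 = -4 - 7*R/3)
g/a(h(5, -12)) = -31829/(-4 - 7/3*5) = -31829/(-4 - 35/3) = -31829/(-47/3) = -31829*(-3/47) = 95487/47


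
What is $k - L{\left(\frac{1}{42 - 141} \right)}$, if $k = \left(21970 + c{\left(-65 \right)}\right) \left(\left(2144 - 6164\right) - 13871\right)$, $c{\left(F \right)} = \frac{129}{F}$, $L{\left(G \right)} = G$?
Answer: $- \frac{2529146526424}{6435} \approx -3.9303 \cdot 10^{8}$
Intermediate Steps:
$k = - \frac{25546934611}{65}$ ($k = \left(21970 + \frac{129}{-65}\right) \left(\left(2144 - 6164\right) - 13871\right) = \left(21970 + 129 \left(- \frac{1}{65}\right)\right) \left(-4020 - 13871\right) = \left(21970 - \frac{129}{65}\right) \left(-17891\right) = \frac{1427921}{65} \left(-17891\right) = - \frac{25546934611}{65} \approx -3.9303 \cdot 10^{8}$)
$k - L{\left(\frac{1}{42 - 141} \right)} = - \frac{25546934611}{65} - \frac{1}{42 - 141} = - \frac{25546934611}{65} - \frac{1}{-99} = - \frac{25546934611}{65} - - \frac{1}{99} = - \frac{25546934611}{65} + \frac{1}{99} = - \frac{2529146526424}{6435}$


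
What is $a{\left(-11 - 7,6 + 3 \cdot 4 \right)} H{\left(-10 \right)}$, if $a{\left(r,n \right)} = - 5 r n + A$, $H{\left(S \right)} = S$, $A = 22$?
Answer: $-16420$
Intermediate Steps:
$a{\left(r,n \right)} = 22 - 5 n r$ ($a{\left(r,n \right)} = - 5 r n + 22 = - 5 n r + 22 = 22 - 5 n r$)
$a{\left(-11 - 7,6 + 3 \cdot 4 \right)} H{\left(-10 \right)} = \left(22 - 5 \left(6 + 3 \cdot 4\right) \left(-11 - 7\right)\right) \left(-10\right) = \left(22 - 5 \left(6 + 12\right) \left(-11 - 7\right)\right) \left(-10\right) = \left(22 - 90 \left(-18\right)\right) \left(-10\right) = \left(22 + 1620\right) \left(-10\right) = 1642 \left(-10\right) = -16420$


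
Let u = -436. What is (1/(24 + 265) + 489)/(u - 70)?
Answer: -70661/73117 ≈ -0.96641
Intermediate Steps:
(1/(24 + 265) + 489)/(u - 70) = (1/(24 + 265) + 489)/(-436 - 70) = (1/289 + 489)/(-506) = (1/289 + 489)*(-1/506) = (141322/289)*(-1/506) = -70661/73117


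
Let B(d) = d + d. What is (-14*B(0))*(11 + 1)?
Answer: 0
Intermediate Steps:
B(d) = 2*d
(-14*B(0))*(11 + 1) = (-28*0)*(11 + 1) = -14*0*12 = 0*12 = 0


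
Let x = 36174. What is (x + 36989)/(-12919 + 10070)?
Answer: -73163/2849 ≈ -25.680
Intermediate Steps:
(x + 36989)/(-12919 + 10070) = (36174 + 36989)/(-12919 + 10070) = 73163/(-2849) = 73163*(-1/2849) = -73163/2849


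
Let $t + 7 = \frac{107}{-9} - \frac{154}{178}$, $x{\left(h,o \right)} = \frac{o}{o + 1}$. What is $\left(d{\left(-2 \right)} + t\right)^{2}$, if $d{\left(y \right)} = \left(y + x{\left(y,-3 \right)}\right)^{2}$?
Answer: $\frac{3905125081}{10265616} \approx 380.41$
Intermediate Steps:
$x{\left(h,o \right)} = \frac{o}{1 + o}$
$d{\left(y \right)} = \left(\frac{3}{2} + y\right)^{2}$ ($d{\left(y \right)} = \left(y - \frac{3}{1 - 3}\right)^{2} = \left(y - \frac{3}{-2}\right)^{2} = \left(y - - \frac{3}{2}\right)^{2} = \left(y + \frac{3}{2}\right)^{2} = \left(\frac{3}{2} + y\right)^{2}$)
$t = - \frac{15823}{801}$ ($t = -7 + \left(\frac{107}{-9} - \frac{154}{178}\right) = -7 + \left(107 \left(- \frac{1}{9}\right) - \frac{77}{89}\right) = -7 - \frac{10216}{801} = - \frac{15823}{801} \approx -19.754$)
$\left(d{\left(-2 \right)} + t\right)^{2} = \left(\frac{\left(3 + 2 \left(-2\right)\right)^{2}}{4} - \frac{15823}{801}\right)^{2} = \left(\frac{\left(3 - 4\right)^{2}}{4} - \frac{15823}{801}\right)^{2} = \left(\frac{\left(-1\right)^{2}}{4} - \frac{15823}{801}\right)^{2} = \left(\frac{1}{4} \cdot 1 - \frac{15823}{801}\right)^{2} = \left(\frac{1}{4} - \frac{15823}{801}\right)^{2} = \left(- \frac{62491}{3204}\right)^{2} = \frac{3905125081}{10265616}$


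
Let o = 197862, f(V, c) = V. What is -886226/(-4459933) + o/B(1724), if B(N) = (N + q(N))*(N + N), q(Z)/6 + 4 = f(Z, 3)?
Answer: 18842694679079/92605406581648 ≈ 0.20347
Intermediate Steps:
q(Z) = -24 + 6*Z
B(N) = 2*N*(-24 + 7*N) (B(N) = (N + (-24 + 6*N))*(N + N) = (-24 + 7*N)*(2*N) = 2*N*(-24 + 7*N))
-886226/(-4459933) + o/B(1724) = -886226/(-4459933) + 197862/((2*1724*(-24 + 7*1724))) = -886226*(-1/4459933) + 197862/((2*1724*(-24 + 12068))) = 886226/4459933 + 197862/((2*1724*12044)) = 886226/4459933 + 197862/41527712 = 886226/4459933 + 197862*(1/41527712) = 886226/4459933 + 98931/20763856 = 18842694679079/92605406581648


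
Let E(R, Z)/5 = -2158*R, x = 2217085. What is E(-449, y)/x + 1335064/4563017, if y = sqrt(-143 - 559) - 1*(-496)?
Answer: 385637607054/155639946853 ≈ 2.4778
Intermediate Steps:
y = 496 + 3*I*sqrt(78) (y = sqrt(-702) + 496 = 3*I*sqrt(78) + 496 = 496 + 3*I*sqrt(78) ≈ 496.0 + 26.495*I)
E(R, Z) = -10790*R (E(R, Z) = 5*(-2158*R) = -10790*R)
E(-449, y)/x + 1335064/4563017 = -10790*(-449)/2217085 + 1335064/4563017 = 4844710*(1/2217085) + 1335064*(1/4563017) = 74534/34109 + 1335064/4563017 = 385637607054/155639946853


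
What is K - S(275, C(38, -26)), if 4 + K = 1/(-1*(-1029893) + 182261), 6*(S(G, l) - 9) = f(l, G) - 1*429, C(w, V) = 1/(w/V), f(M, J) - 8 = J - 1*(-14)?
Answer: 10909387/1212154 ≈ 9.0000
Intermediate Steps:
f(M, J) = 22 + J (f(M, J) = 8 + (J - 1*(-14)) = 8 + (J + 14) = 8 + (14 + J) = 22 + J)
C(w, V) = V/w
S(G, l) = -353/6 + G/6 (S(G, l) = 9 + ((22 + G) - 1*429)/6 = 9 + ((22 + G) - 429)/6 = 9 + (-407 + G)/6 = 9 + (-407/6 + G/6) = -353/6 + G/6)
K = -4848615/1212154 (K = -4 + 1/(-1*(-1029893) + 182261) = -4 + 1/(1029893 + 182261) = -4 + 1/1212154 = -4848615/1212154 ≈ -4.0000)
K - S(275, C(38, -26)) = -4848615/1212154 - (-353/6 + (⅙)*275) = -4848615/1212154 - (-353/6 + 275/6) = -4848615/1212154 - 1*(-13) = -4848615/1212154 + 13 = 10909387/1212154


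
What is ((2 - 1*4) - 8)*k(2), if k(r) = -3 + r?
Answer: 10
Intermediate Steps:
((2 - 1*4) - 8)*k(2) = ((2 - 1*4) - 8)*(-3 + 2) = ((2 - 4) - 8)*(-1) = (-2 - 8)*(-1) = -10*(-1) = 10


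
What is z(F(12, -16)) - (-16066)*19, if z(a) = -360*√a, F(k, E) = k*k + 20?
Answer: 305254 - 720*√41 ≈ 3.0064e+5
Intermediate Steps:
F(k, E) = 20 + k² (F(k, E) = k² + 20 = 20 + k²)
z(F(12, -16)) - (-16066)*19 = -360*√(20 + 12²) - (-16066)*19 = -360*√(20 + 144) - 1*(-305254) = -720*√41 + 305254 = 305254 - 720*√41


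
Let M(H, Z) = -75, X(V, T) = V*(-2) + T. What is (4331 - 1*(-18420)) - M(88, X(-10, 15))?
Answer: 22826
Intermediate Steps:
X(V, T) = T - 2*V (X(V, T) = -2*V + T = T - 2*V)
(4331 - 1*(-18420)) - M(88, X(-10, 15)) = (4331 - 1*(-18420)) - 1*(-75) = (4331 + 18420) + 75 = 22751 + 75 = 22826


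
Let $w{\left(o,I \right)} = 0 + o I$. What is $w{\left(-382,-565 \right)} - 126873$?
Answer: $88957$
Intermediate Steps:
$w{\left(o,I \right)} = I o$ ($w{\left(o,I \right)} = 0 + I o = I o$)
$w{\left(-382,-565 \right)} - 126873 = \left(-565\right) \left(-382\right) - 126873 = 215830 - 126873 = 88957$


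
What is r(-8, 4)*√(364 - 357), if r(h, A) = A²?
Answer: 16*√7 ≈ 42.332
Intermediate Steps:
r(-8, 4)*√(364 - 357) = 4²*√(364 - 357) = 16*√7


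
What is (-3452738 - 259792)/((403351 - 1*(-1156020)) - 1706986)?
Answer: 247502/9841 ≈ 25.150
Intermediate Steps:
(-3452738 - 259792)/((403351 - 1*(-1156020)) - 1706986) = -3712530/((403351 + 1156020) - 1706986) = -3712530/(1559371 - 1706986) = -3712530/(-147615) = -3712530*(-1/147615) = 247502/9841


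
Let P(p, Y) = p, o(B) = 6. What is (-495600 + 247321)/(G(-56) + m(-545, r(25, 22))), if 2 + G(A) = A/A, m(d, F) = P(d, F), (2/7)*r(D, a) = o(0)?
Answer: 248279/546 ≈ 454.72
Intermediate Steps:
r(D, a) = 21 (r(D, a) = (7/2)*6 = 21)
m(d, F) = d
G(A) = -1 (G(A) = -2 + A/A = -2 + 1 = -1)
(-495600 + 247321)/(G(-56) + m(-545, r(25, 22))) = (-495600 + 247321)/(-1 - 545) = -248279/(-546) = -248279*(-1/546) = 248279/546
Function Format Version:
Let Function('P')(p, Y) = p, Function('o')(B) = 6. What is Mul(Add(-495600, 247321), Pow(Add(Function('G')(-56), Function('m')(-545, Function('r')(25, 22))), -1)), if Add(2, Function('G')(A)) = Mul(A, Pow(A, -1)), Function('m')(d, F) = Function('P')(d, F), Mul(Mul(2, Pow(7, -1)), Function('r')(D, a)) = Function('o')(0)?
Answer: Rational(248279, 546) ≈ 454.72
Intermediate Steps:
Function('r')(D, a) = 21 (Function('r')(D, a) = Mul(Rational(7, 2), 6) = 21)
Function('m')(d, F) = d
Function('G')(A) = -1 (Function('G')(A) = Add(-2, Mul(A, Pow(A, -1))) = Add(-2, 1) = -1)
Mul(Add(-495600, 247321), Pow(Add(Function('G')(-56), Function('m')(-545, Function('r')(25, 22))), -1)) = Mul(Add(-495600, 247321), Pow(Add(-1, -545), -1)) = Mul(-248279, Pow(-546, -1)) = Mul(-248279, Rational(-1, 546)) = Rational(248279, 546)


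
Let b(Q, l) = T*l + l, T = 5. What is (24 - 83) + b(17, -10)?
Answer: -119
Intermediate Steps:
b(Q, l) = 6*l (b(Q, l) = 5*l + l = 6*l)
(24 - 83) + b(17, -10) = (24 - 83) + 6*(-10) = -59 - 60 = -119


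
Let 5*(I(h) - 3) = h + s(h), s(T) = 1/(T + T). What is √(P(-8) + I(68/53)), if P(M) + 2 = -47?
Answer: I*√14828504830/18020 ≈ 6.7576*I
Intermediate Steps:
P(M) = -49 (P(M) = -2 - 47 = -49)
s(T) = 1/(2*T)
I(h) = 3 + h/5 + 1/(10*h) (I(h) = 3 + (h + 1/(2*h))/5 = 3 + (h/5 + 1/(10*h)) = 3 + h/5 + 1/(10*h))
√(P(-8) + I(68/53)) = √(-49 + (3 + (68/53)/5 + 1/(10*((68/53))))) = √(-49 + (3 + (68*(1/53))/5 + 1/(10*((68*(1/53)))))) = √(-49 + (3 + (⅕)*(68/53) + 1/(10*(68/53)))) = √(-49 + (3 + 68/265 + (⅒)*(53/68))) = √(-49 + (3 + 68/265 + 53/680)) = √(-49 + 120177/36040) = √(-1645783/36040) = I*√14828504830/18020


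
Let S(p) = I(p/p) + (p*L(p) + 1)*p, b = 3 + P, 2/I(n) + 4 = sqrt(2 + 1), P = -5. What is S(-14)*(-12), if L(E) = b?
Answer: 63432/13 + 24*sqrt(3)/13 ≈ 4882.6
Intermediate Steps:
I(n) = 2/(-4 + sqrt(3)) (I(n) = 2/(-4 + sqrt(2 + 1)) = 2/(-4 + sqrt(3)))
b = -2 (b = 3 - 5 = -2)
L(E) = -2
S(p) = -8/13 - 2*sqrt(3)/13 + p*(1 - 2*p) (S(p) = (-8/13 - 2*sqrt(3)/13) + (p*(-2) + 1)*p = (-8/13 - 2*sqrt(3)/13) + (-2*p + 1)*p = (-8/13 - 2*sqrt(3)/13) + (1 - 2*p)*p = (-8/13 - 2*sqrt(3)/13) + p*(1 - 2*p) = -8/13 - 2*sqrt(3)/13 + p*(1 - 2*p))
S(-14)*(-12) = (-8/13 - 14 - 2*(-14)**2 - 2*sqrt(3)/13)*(-12) = (-8/13 - 14 - 2*196 - 2*sqrt(3)/13)*(-12) = (-8/13 - 14 - 392 - 2*sqrt(3)/13)*(-12) = (-5286/13 - 2*sqrt(3)/13)*(-12) = 63432/13 + 24*sqrt(3)/13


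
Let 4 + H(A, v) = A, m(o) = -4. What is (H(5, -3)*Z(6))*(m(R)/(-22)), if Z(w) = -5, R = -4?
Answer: -10/11 ≈ -0.90909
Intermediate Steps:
H(A, v) = -4 + A
(H(5, -3)*Z(6))*(m(R)/(-22)) = ((-4 + 5)*(-5))*(-4/(-22)) = (1*(-5))*(-4*(-1/22)) = -5*2/11 = -10/11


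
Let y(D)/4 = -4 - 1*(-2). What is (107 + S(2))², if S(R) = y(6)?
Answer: 9801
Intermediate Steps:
y(D) = -8 (y(D) = 4*(-4 - 1*(-2)) = 4*(-4 + 2) = 4*(-2) = -8)
S(R) = -8
(107 + S(2))² = (107 - 8)² = 99² = 9801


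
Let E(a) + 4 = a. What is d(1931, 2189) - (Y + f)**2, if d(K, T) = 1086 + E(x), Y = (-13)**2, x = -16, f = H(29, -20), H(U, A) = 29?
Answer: -38138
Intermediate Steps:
f = 29
Y = 169
E(a) = -4 + a
d(K, T) = 1066 (d(K, T) = 1086 + (-4 - 16) = 1086 - 20 = 1066)
d(1931, 2189) - (Y + f)**2 = 1066 - (169 + 29)**2 = 1066 - 1*198**2 = 1066 - 1*39204 = 1066 - 39204 = -38138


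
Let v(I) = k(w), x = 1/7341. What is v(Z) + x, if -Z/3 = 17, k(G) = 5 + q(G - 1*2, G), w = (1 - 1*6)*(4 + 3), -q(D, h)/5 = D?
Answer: 1394791/7341 ≈ 190.00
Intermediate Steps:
q(D, h) = -5*D
w = -35 (w = (1 - 6)*7 = -5*7 = -35)
x = 1/7341 ≈ 0.00013622
k(G) = 15 - 5*G (k(G) = 5 - 5*(G - 1*2) = 5 - 5*(G - 2) = 5 - 5*(-2 + G) = 5 + (10 - 5*G) = 15 - 5*G)
Z = -51 (Z = -3*17 = -51)
v(I) = 190 (v(I) = 15 - 5*(-35) = 15 + 175 = 190)
v(Z) + x = 190 + 1/7341 = 1394791/7341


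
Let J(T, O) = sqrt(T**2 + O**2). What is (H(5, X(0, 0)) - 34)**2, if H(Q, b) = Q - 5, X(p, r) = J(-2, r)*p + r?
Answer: 1156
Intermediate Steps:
J(T, O) = sqrt(O**2 + T**2)
X(p, r) = r + p*sqrt(4 + r**2) (X(p, r) = sqrt(r**2 + (-2)**2)*p + r = sqrt(r**2 + 4)*p + r = sqrt(4 + r**2)*p + r = p*sqrt(4 + r**2) + r = r + p*sqrt(4 + r**2))
H(Q, b) = -5 + Q
(H(5, X(0, 0)) - 34)**2 = ((-5 + 5) - 34)**2 = (0 - 34)**2 = (-34)**2 = 1156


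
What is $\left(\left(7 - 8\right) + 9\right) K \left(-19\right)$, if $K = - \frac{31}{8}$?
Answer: $589$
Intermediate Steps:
$K = - \frac{31}{8}$ ($K = \left(-31\right) \frac{1}{8} = - \frac{31}{8} \approx -3.875$)
$\left(\left(7 - 8\right) + 9\right) K \left(-19\right) = \left(\left(7 - 8\right) + 9\right) \left(- \frac{31}{8}\right) \left(-19\right) = \left(-1 + 9\right) \left(- \frac{31}{8}\right) \left(-19\right) = 8 \left(- \frac{31}{8}\right) \left(-19\right) = \left(-31\right) \left(-19\right) = 589$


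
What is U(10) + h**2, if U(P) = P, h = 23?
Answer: 539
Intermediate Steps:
U(10) + h**2 = 10 + 23**2 = 10 + 529 = 539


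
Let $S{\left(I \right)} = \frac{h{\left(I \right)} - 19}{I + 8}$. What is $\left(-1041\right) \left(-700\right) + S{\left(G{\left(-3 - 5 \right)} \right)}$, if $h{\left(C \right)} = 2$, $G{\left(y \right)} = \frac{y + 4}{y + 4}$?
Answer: $\frac{6558283}{9} \approx 7.287 \cdot 10^{5}$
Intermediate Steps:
$G{\left(y \right)} = 1$ ($G{\left(y \right)} = \frac{4 + y}{4 + y} = 1$)
$S{\left(I \right)} = - \frac{17}{8 + I}$ ($S{\left(I \right)} = \frac{2 - 19}{I + 8} = - \frac{17}{8 + I}$)
$\left(-1041\right) \left(-700\right) + S{\left(G{\left(-3 - 5 \right)} \right)} = \left(-1041\right) \left(-700\right) - \frac{17}{8 + 1} = 728700 - \frac{17}{9} = \frac{6558283}{9}$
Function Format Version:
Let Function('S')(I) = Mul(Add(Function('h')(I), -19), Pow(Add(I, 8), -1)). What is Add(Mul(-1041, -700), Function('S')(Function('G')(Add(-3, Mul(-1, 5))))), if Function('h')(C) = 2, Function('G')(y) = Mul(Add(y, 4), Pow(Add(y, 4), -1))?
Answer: Rational(6558283, 9) ≈ 7.2870e+5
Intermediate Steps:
Function('G')(y) = 1 (Function('G')(y) = Mul(Add(4, y), Pow(Add(4, y), -1)) = 1)
Function('S')(I) = Mul(-17, Pow(Add(8, I), -1)) (Function('S')(I) = Mul(Add(2, -19), Pow(Add(I, 8), -1)) = Mul(-17, Pow(Add(8, I), -1)))
Add(Mul(-1041, -700), Function('S')(Function('G')(Add(-3, Mul(-1, 5))))) = Add(Mul(-1041, -700), Mul(-17, Pow(Add(8, 1), -1))) = Add(728700, Mul(-17, Pow(9, -1))) = Add(728700, Mul(-17, Rational(1, 9))) = Add(728700, Rational(-17, 9)) = Rational(6558283, 9)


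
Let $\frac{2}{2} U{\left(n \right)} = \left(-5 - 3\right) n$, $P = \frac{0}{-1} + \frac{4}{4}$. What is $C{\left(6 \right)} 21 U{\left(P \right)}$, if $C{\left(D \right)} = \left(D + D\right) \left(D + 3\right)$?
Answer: $-18144$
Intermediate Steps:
$P = 1$ ($P = 0 \left(-1\right) + 4 \cdot \frac{1}{4} = 0 + 1 = 1$)
$U{\left(n \right)} = - 8 n$ ($U{\left(n \right)} = \left(-5 - 3\right) n = - 8 n$)
$C{\left(D \right)} = 2 D \left(3 + D\right)$
$C{\left(6 \right)} 21 U{\left(P \right)} = 2 \cdot 6 \left(3 + 6\right) 21 \left(\left(-8\right) 1\right) = 2 \cdot 6 \cdot 9 \cdot 21 \left(-8\right) = 108 \cdot 21 \left(-8\right) = 2268 \left(-8\right) = -18144$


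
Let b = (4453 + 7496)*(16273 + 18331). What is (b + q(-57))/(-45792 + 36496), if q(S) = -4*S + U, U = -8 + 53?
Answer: -59069067/1328 ≈ -44480.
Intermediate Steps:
U = 45
q(S) = 45 - 4*S (q(S) = -4*S + 45 = 45 - 4*S)
b = 413483196 (b = 11949*34604 = 413483196)
(b + q(-57))/(-45792 + 36496) = (413483196 + (45 - 4*(-57)))/(-45792 + 36496) = (413483196 + (45 + 228))/(-9296) = (413483196 + 273)*(-1/9296) = 413483469*(-1/9296) = -59069067/1328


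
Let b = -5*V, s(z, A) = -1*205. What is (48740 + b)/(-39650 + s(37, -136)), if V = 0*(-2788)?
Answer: -9748/7971 ≈ -1.2229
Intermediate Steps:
s(z, A) = -205
V = 0
b = 0 (b = -5*0 = 0)
(48740 + b)/(-39650 + s(37, -136)) = (48740 + 0)/(-39650 - 205) = 48740/(-39855) = 48740*(-1/39855) = -9748/7971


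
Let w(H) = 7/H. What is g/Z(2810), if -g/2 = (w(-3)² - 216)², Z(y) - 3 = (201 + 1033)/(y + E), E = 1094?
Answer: -14019361600/524313 ≈ -26739.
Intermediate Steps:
Z(y) = 3 + 1234/(1094 + y) (Z(y) = 3 + (201 + 1033)/(y + 1094) = 3 + 1234/(1094 + y))
g = -7182050/81 (g = -2*((7/(-3))² - 216)² = -2*((7*(-⅓))² - 216)² = -2*((-7/3)² - 216)² = -2*(49/9 - 216)² = -2*(-1895/9)² = -2*3591025/81 = -7182050/81 ≈ -88667.)
g/Z(2810) = -7182050*(1094 + 2810)/(4516 + 3*2810)/81 = -7182050*3904/(4516 + 8430)/81 = -7182050/(81*((1/3904)*12946)) = -7182050/(81*6473/1952) = -7182050/81*1952/6473 = -14019361600/524313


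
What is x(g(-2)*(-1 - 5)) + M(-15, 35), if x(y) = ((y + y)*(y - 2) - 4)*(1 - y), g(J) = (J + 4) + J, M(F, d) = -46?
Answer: -50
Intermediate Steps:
g(J) = 4 + 2*J (g(J) = (4 + J) + J = 4 + 2*J)
x(y) = (1 - y)*(-4 + 2*y*(-2 + y)) (x(y) = ((2*y)*(-2 + y) - 4)*(1 - y) = (2*y*(-2 + y) - 4)*(1 - y) = (-4 + 2*y*(-2 + y))*(1 - y) = (1 - y)*(-4 + 2*y*(-2 + y)))
x(g(-2)*(-1 - 5)) + M(-15, 35) = (-4 - 2*(-1 - 5)³*(4 + 2*(-2))³ + 6*((4 + 2*(-2))*(-1 - 5))²) - 46 = (-4 - 2*(-216*(4 - 4)³) + 6*((4 - 4)*(-6))²) - 46 = (-4 - 2*(0*(-6))³ + 6*(0*(-6))²) - 46 = (-4 - 2*0³ + 6*0²) - 46 = (-4 - 2*0 + 6*0) - 46 = (-4 + 0 + 0) - 46 = -4 - 46 = -50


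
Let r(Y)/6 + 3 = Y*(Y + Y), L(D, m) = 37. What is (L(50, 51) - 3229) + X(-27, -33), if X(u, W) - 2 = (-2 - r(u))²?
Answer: 76244634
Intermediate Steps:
r(Y) = -18 + 12*Y² (r(Y) = -18 + 6*(Y*(Y + Y)) = -18 + 6*(Y*(2*Y)) = -18 + 6*(2*Y²) = -18 + 12*Y²)
X(u, W) = 2 + (16 - 12*u²)² (X(u, W) = 2 + (-2 - (-18 + 12*u²))² = 2 + (-2 + (18 - 12*u²))² = 2 + (16 - 12*u²)²)
(L(50, 51) - 3229) + X(-27, -33) = (37 - 3229) + (258 - 384*(-27)² + 144*(-27)⁴) = -3192 + (258 - 384*729 + 144*531441) = -3192 + (258 - 279936 + 76527504) = -3192 + 76247826 = 76244634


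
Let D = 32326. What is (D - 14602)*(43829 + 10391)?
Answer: 960995280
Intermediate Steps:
(D - 14602)*(43829 + 10391) = (32326 - 14602)*(43829 + 10391) = 17724*54220 = 960995280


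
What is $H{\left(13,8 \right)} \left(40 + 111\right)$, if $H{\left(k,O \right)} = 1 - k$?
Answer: $-1812$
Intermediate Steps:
$H{\left(13,8 \right)} \left(40 + 111\right) = \left(1 - 13\right) \left(40 + 111\right) = \left(1 - 13\right) 151 = \left(-12\right) 151 = -1812$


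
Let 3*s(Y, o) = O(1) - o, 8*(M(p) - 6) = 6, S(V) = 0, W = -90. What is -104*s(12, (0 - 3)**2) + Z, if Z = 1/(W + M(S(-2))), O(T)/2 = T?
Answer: 80804/333 ≈ 242.65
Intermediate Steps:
O(T) = 2*T
M(p) = 27/4 (M(p) = 6 + (1/8)*6 = 6 + 3/4 = 27/4)
s(Y, o) = 2/3 - o/3 (s(Y, o) = (2*1 - o)/3 = (2 - o)/3 = 2/3 - o/3)
Z = -4/333 (Z = 1/(-90 + 27/4) = 1/(-333/4) = -4/333 ≈ -0.012012)
-104*s(12, (0 - 3)**2) + Z = -104*(2/3 - (0 - 3)**2/3) - 4/333 = -104*(2/3 - 1/3*(-3)**2) - 4/333 = -104*(2/3 - 1/3*9) - 4/333 = -104*(2/3 - 3) - 4/333 = -104*(-7/3) - 4/333 = 728/3 - 4/333 = 80804/333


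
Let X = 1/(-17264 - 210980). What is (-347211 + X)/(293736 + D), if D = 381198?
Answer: -79248827485/154049635896 ≈ -0.51444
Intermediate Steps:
X = -1/228244 (X = 1/(-228244) = -1/228244 ≈ -4.3813e-6)
(-347211 + X)/(293736 + D) = (-347211 - 1/228244)/(293736 + 381198) = -79248827485/228244/674934 = -79248827485/228244*1/674934 = -79248827485/154049635896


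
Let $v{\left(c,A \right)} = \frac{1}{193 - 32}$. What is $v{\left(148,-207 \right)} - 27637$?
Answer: $- \frac{4449556}{161} \approx -27637.0$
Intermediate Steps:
$v{\left(c,A \right)} = \frac{1}{161}$ ($v{\left(c,A \right)} = \frac{1}{193 + \left(-32 + 0\right)} = \frac{1}{193 - 32} = \frac{1}{161}$)
$v{\left(148,-207 \right)} - 27637 = \frac{1}{161} - 27637 = - \frac{4449556}{161}$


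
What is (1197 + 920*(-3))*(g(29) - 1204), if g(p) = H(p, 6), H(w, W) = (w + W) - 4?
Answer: 1833399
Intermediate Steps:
H(w, W) = -4 + W + w (H(w, W) = (W + w) - 4 = -4 + W + w)
g(p) = 2 + p (g(p) = -4 + 6 + p = 2 + p)
(1197 + 920*(-3))*(g(29) - 1204) = (1197 + 920*(-3))*((2 + 29) - 1204) = (1197 - 2760)*(31 - 1204) = -1563*(-1173) = 1833399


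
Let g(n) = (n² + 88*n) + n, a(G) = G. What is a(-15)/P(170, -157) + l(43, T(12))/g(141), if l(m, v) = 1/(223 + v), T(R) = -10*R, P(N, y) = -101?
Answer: 50104451/337369290 ≈ 0.14852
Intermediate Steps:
g(n) = n² + 89*n
a(-15)/P(170, -157) + l(43, T(12))/g(141) = -15/(-101) + 1/((223 - 10*12)*((141*(89 + 141)))) = -15*(-1/101) + 1/((223 - 120)*((141*230))) = 15/101 + 1/(103*32430) = 15/101 + (1/103)*(1/32430) = 15/101 + 1/3340290 = 50104451/337369290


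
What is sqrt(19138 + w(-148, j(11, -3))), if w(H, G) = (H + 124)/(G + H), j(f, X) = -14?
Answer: sqrt(1550190)/9 ≈ 138.34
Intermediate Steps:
w(H, G) = (124 + H)/(G + H)
sqrt(19138 + w(-148, j(11, -3))) = sqrt(19138 + (124 - 148)/(-14 - 148)) = sqrt(19138 - 24/(-162)) = sqrt(19138 - 1/162*(-24)) = sqrt(19138 + 4/27) = sqrt(516730/27) = sqrt(1550190)/9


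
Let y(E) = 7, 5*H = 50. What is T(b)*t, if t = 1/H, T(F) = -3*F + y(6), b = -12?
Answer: 43/10 ≈ 4.3000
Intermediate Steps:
H = 10 (H = (1/5)*50 = 10)
T(F) = 7 - 3*F (T(F) = -3*F + 7 = 7 - 3*F)
t = 1/10 ≈ 0.10000
T(b)*t = (7 - 3*(-12))*(1/10) = (7 + 36)*(1/10) = 43*(1/10) = 43/10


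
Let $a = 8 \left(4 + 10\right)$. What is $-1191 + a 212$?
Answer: $22553$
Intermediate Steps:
$a = 112$ ($a = 8 \cdot 14 = 112$)
$-1191 + a 212 = -1191 + 112 \cdot 212 = -1191 + 23744 = 22553$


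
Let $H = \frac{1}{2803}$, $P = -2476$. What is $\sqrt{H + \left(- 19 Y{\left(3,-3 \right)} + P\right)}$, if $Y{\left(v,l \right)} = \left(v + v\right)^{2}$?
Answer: $\frac{i \sqrt{24827513637}}{2803} \approx 56.214 i$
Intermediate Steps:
$Y{\left(v,l \right)} = 4 v^{2}$ ($Y{\left(v,l \right)} = \left(2 v\right)^{2} = 4 v^{2}$)
$H = \frac{1}{2803} \approx 0.00035676$
$\sqrt{H + \left(- 19 Y{\left(3,-3 \right)} + P\right)} = \sqrt{\frac{1}{2803} - \left(2476 + 19 \cdot 4 \cdot 3^{2}\right)} = \sqrt{\frac{1}{2803} - \left(2476 + 19 \cdot 4 \cdot 9\right)} = \sqrt{\frac{1}{2803} - 3160} = \sqrt{- \frac{8857479}{2803}} = \frac{i \sqrt{24827513637}}{2803}$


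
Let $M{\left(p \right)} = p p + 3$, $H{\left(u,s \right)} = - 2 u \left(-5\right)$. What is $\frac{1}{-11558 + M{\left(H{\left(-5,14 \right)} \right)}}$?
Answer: $- \frac{1}{9055} \approx -0.00011044$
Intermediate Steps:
$H{\left(u,s \right)} = 10 u$
$M{\left(p \right)} = 3 + p^{2}$ ($M{\left(p \right)} = p^{2} + 3 = 3 + p^{2}$)
$\frac{1}{-11558 + M{\left(H{\left(-5,14 \right)} \right)}} = \frac{1}{-11558 + \left(3 + \left(10 \left(-5\right)\right)^{2}\right)} = \frac{1}{-11558 + \left(3 + \left(-50\right)^{2}\right)} = \frac{1}{-11558 + \left(3 + 2500\right)} = \frac{1}{-11558 + 2503} = \frac{1}{-9055} = - \frac{1}{9055}$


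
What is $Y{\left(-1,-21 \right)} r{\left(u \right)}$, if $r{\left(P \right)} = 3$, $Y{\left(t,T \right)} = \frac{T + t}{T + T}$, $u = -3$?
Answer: $\frac{11}{7} \approx 1.5714$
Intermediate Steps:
$Y{\left(t,T \right)} = \frac{T + t}{2 T}$
$Y{\left(-1,-21 \right)} r{\left(u \right)} = \frac{-21 - 1}{2 \left(-21\right)} 3 = \frac{1}{2} \left(- \frac{1}{21}\right) \left(-22\right) 3 = \frac{11}{21} \cdot 3 = \frac{11}{7}$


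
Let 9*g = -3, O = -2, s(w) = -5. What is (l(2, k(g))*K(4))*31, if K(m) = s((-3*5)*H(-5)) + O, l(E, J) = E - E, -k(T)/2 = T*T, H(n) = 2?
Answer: 0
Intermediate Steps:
g = -⅓ (g = (⅑)*(-3) = -⅓ ≈ -0.33333)
k(T) = -2*T² (k(T) = -2*T*T = -2*T²)
l(E, J) = 0
K(m) = -7 (K(m) = -5 - 2 = -7)
(l(2, k(g))*K(4))*31 = (0*(-7))*31 = 0*31 = 0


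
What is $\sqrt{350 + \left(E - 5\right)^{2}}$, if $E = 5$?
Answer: $5 \sqrt{14} \approx 18.708$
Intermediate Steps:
$\sqrt{350 + \left(E - 5\right)^{2}} = \sqrt{350 + \left(5 - 5\right)^{2}} = \sqrt{350 + 0^{2}} = \sqrt{350 + 0} = \sqrt{350} = 5 \sqrt{14}$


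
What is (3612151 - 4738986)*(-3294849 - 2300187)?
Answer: 6304682391060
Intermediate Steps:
(3612151 - 4738986)*(-3294849 - 2300187) = -1126835*(-5595036) = 6304682391060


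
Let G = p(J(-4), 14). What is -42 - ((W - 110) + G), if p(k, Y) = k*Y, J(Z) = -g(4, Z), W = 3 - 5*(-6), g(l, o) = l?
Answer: 91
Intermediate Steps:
W = 33 (W = 3 + 30 = 33)
J(Z) = -4 (J(Z) = -1*4 = -4)
p(k, Y) = Y*k
G = -56 (G = 14*(-4) = -56)
-42 - ((W - 110) + G) = -42 - ((33 - 110) - 56) = -42 - (-77 - 56) = -42 - 1*(-133) = -42 + 133 = 91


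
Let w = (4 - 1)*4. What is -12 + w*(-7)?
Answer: -96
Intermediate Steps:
w = 12 (w = 3*4 = 12)
-12 + w*(-7) = -12 + 12*(-7) = -12 - 84 = -96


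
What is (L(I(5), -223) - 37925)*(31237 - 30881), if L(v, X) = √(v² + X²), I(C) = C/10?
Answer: -13501300 + 178*√198917 ≈ -1.3422e+7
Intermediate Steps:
I(C) = C/10 (I(C) = C*(⅒) = C/10)
L(v, X) = √(X² + v²)
(L(I(5), -223) - 37925)*(31237 - 30881) = (√((-223)² + ((⅒)*5)²) - 37925)*(31237 - 30881) = (√(49729 + (½)²) - 37925)*356 = (√(49729 + ¼) - 37925)*356 = (√(198917/4) - 37925)*356 = (√198917/2 - 37925)*356 = (-37925 + √198917/2)*356 = -13501300 + 178*√198917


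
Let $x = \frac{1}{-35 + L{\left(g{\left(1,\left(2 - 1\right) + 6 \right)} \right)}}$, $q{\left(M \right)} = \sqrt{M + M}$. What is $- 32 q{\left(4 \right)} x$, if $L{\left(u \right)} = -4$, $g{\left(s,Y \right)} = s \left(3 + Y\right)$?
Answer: $\frac{64 \sqrt{2}}{39} \approx 2.3208$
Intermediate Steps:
$q{\left(M \right)} = \sqrt{2} \sqrt{M}$ ($q{\left(M \right)} = \sqrt{2 M} = \sqrt{2} \sqrt{M}$)
$x = - \frac{1}{39}$ ($x = \frac{1}{-35 - 4} = \frac{1}{-39} = - \frac{1}{39} \approx -0.025641$)
$- 32 q{\left(4 \right)} x = - 32 \sqrt{2} \sqrt{4} \left(- \frac{1}{39}\right) = - 32 \sqrt{2} \cdot 2 \left(- \frac{1}{39}\right) = - 32 \cdot 2 \sqrt{2} \left(- \frac{1}{39}\right) = - 64 \sqrt{2} \left(- \frac{1}{39}\right) = \frac{64 \sqrt{2}}{39}$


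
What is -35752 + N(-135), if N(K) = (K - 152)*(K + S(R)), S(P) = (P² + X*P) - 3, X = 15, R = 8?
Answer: -48954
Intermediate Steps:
S(P) = -3 + P² + 15*P (S(P) = (P² + 15*P) - 3 = -3 + P² + 15*P)
N(K) = (-152 + K)*(181 + K) (N(K) = (K - 152)*(K + (-3 + 8² + 15*8)) = (-152 + K)*(K + (-3 + 64 + 120)) = (-152 + K)*(K + 181) = (-152 + K)*(181 + K))
-35752 + N(-135) = -35752 + (-27512 + (-135)² + 29*(-135)) = -35752 + (-27512 + 18225 - 3915) = -35752 - 13202 = -48954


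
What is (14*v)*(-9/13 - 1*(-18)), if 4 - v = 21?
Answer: -53550/13 ≈ -4119.2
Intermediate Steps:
v = -17 (v = 4 - 1*21 = 4 - 21 = -17)
(14*v)*(-9/13 - 1*(-18)) = (14*(-17))*(-9/13 - 1*(-18)) = -238*(-9*1/13 + 18) = -238*(-9/13 + 18) = -238*225/13 = -53550/13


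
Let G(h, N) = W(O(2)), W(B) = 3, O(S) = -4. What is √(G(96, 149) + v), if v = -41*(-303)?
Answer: √12426 ≈ 111.47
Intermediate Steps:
v = 12423
G(h, N) = 3
√(G(96, 149) + v) = √(3 + 12423) = √12426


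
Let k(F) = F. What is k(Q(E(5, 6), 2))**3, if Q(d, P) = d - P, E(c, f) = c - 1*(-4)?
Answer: 343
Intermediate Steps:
E(c, f) = 4 + c (E(c, f) = c + 4 = 4 + c)
k(Q(E(5, 6), 2))**3 = ((4 + 5) - 1*2)**3 = (9 - 2)**3 = 7**3 = 343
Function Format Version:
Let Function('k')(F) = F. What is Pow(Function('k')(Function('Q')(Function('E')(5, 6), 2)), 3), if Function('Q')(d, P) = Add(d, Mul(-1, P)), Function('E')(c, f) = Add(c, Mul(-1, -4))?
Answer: 343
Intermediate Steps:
Function('E')(c, f) = Add(4, c) (Function('E')(c, f) = Add(c, 4) = Add(4, c))
Pow(Function('k')(Function('Q')(Function('E')(5, 6), 2)), 3) = Pow(Add(Add(4, 5), Mul(-1, 2)), 3) = Pow(Add(9, -2), 3) = Pow(7, 3) = 343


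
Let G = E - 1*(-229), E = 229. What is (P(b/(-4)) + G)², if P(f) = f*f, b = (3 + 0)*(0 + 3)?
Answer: 54893281/256 ≈ 2.1443e+5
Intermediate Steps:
b = 9 (b = 3*3 = 9)
P(f) = f²
G = 458 (G = 229 - 1*(-229) = 229 + 229 = 458)
(P(b/(-4)) + G)² = ((9/(-4))² + 458)² = ((9*(-¼))² + 458)² = ((-9/4)² + 458)² = (81/16 + 458)² = (7409/16)² = 54893281/256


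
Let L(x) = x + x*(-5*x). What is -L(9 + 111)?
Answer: 71880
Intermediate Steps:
L(x) = x - 5*x²
-L(9 + 111) = -(9 + 111)*(1 - 5*(9 + 111)) = -120*(1 - 5*120) = -120*(1 - 600) = -120*(-599) = -1*(-71880) = 71880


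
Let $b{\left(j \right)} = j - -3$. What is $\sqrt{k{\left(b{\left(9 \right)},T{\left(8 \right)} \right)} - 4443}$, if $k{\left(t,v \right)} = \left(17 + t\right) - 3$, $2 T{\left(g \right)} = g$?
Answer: $i \sqrt{4417} \approx 66.461 i$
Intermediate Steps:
$T{\left(g \right)} = \frac{g}{2}$
$b{\left(j \right)} = 3 + j$ ($b{\left(j \right)} = j + 3 = 3 + j$)
$k{\left(t,v \right)} = 14 + t$
$\sqrt{k{\left(b{\left(9 \right)},T{\left(8 \right)} \right)} - 4443} = \sqrt{\left(14 + \left(3 + 9\right)\right) - 4443} = \sqrt{\left(14 + 12\right) - 4443} = \sqrt{26 - 4443} = \sqrt{-4417} = i \sqrt{4417}$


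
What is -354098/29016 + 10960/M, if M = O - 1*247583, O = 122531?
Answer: -1858278269/151187868 ≈ -12.291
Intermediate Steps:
M = -125052 (M = 122531 - 1*247583 = 122531 - 247583 = -125052)
-354098/29016 + 10960/M = -354098/29016 + 10960/(-125052) = -354098*1/29016 + 10960*(-1/125052) = -177049/14508 - 2740/31263 = -1858278269/151187868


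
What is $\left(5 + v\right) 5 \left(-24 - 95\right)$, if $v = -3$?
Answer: $-1190$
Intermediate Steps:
$\left(5 + v\right) 5 \left(-24 - 95\right) = \left(5 - 3\right) 5 \left(-24 - 95\right) = 2 \cdot 5 \left(-119\right) = 10 \left(-119\right) = -1190$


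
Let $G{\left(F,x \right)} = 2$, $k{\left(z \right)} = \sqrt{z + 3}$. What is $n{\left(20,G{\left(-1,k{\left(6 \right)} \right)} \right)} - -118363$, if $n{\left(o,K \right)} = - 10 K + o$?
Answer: $118363$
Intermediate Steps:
$k{\left(z \right)} = \sqrt{3 + z}$
$n{\left(o,K \right)} = o - 10 K$
$n{\left(20,G{\left(-1,k{\left(6 \right)} \right)} \right)} - -118363 = \left(20 - 20\right) - -118363 = \left(20 - 20\right) + 118363 = 0 + 118363 = 118363$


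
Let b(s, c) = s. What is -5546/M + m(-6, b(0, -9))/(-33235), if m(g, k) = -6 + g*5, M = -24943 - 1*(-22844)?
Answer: 184396874/69760265 ≈ 2.6433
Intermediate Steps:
M = -2099 (M = -24943 + 22844 = -2099)
m(g, k) = -6 + 5*g
-5546/M + m(-6, b(0, -9))/(-33235) = -5546/(-2099) + (-6 + 5*(-6))/(-33235) = -5546*(-1/2099) + (-6 - 30)*(-1/33235) = 5546/2099 - 36*(-1/33235) = 5546/2099 + 36/33235 = 184396874/69760265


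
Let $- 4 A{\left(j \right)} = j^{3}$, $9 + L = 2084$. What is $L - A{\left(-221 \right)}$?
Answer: $- \frac{10785561}{4} \approx -2.6964 \cdot 10^{6}$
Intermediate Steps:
$L = 2075$ ($L = -9 + 2084 = 2075$)
$A{\left(j \right)} = - \frac{j^{3}}{4}$
$L - A{\left(-221 \right)} = 2075 - - \frac{\left(-221\right)^{3}}{4} = 2075 - \left(- \frac{1}{4}\right) \left(-10793861\right) = 2075 - \frac{10793861}{4} = - \frac{10785561}{4}$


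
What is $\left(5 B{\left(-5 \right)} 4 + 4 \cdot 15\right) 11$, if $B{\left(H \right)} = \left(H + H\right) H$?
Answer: $11660$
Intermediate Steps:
$B{\left(H \right)} = 2 H^{2}$ ($B{\left(H \right)} = 2 H H = 2 H^{2}$)
$\left(5 B{\left(-5 \right)} 4 + 4 \cdot 15\right) 11 = \left(5 \cdot 2 \left(-5\right)^{2} \cdot 4 + 4 \cdot 15\right) 11 = \left(5 \cdot 2 \cdot 25 \cdot 4 + 60\right) 11 = \left(5 \cdot 50 \cdot 4 + 60\right) 11 = \left(250 \cdot 4 + 60\right) 11 = \left(1000 + 60\right) 11 = 1060 \cdot 11 = 11660$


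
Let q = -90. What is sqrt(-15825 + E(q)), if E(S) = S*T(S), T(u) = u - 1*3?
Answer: I*sqrt(7455) ≈ 86.342*I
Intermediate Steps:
T(u) = -3 + u (T(u) = u - 3 = -3 + u)
E(S) = S*(-3 + S)
sqrt(-15825 + E(q)) = sqrt(-15825 - 90*(-3 - 90)) = sqrt(-15825 - 90*(-93)) = sqrt(-15825 + 8370) = sqrt(-7455) = I*sqrt(7455)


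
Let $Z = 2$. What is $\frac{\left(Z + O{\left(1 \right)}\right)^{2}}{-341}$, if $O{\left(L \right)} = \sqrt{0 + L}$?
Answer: $- \frac{9}{341} \approx -0.026393$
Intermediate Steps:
$O{\left(L \right)} = \sqrt{L}$
$\frac{\left(Z + O{\left(1 \right)}\right)^{2}}{-341} = \frac{\left(2 + \sqrt{1}\right)^{2}}{-341} = \left(2 + 1\right)^{2} \left(- \frac{1}{341}\right) = 3^{2} \left(- \frac{1}{341}\right) = 9 \left(- \frac{1}{341}\right) = - \frac{9}{341}$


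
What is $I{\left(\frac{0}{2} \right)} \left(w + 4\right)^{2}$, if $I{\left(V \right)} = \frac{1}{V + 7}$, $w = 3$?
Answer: $7$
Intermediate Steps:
$I{\left(V \right)} = \frac{1}{7 + V}$
$I{\left(\frac{0}{2} \right)} \left(w + 4\right)^{2} = \frac{\left(3 + 4\right)^{2}}{7 + \frac{0}{2}} = \frac{7^{2}}{7 + 0 \cdot \frac{1}{2}} = \frac{1}{7 + 0} \cdot 49 = \frac{1}{7} \cdot 49 = 7$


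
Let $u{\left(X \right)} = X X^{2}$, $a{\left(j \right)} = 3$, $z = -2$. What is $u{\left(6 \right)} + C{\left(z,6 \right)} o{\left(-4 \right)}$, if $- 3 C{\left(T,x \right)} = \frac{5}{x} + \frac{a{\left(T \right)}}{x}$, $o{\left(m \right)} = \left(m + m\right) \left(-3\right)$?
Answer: $\frac{616}{3} \approx 205.33$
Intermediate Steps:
$o{\left(m \right)} = - 6 m$ ($o{\left(m \right)} = 2 m \left(-3\right) = - 6 m$)
$u{\left(X \right)} = X^{3}$
$C{\left(T,x \right)} = - \frac{8}{3 x}$ ($C{\left(T,x \right)} = - \frac{\frac{5}{x} + \frac{3}{x}}{3} = - \frac{8 \frac{1}{x}}{3} = - \frac{8}{3 x}$)
$u{\left(6 \right)} + C{\left(z,6 \right)} o{\left(-4 \right)} = 6^{3} + - \frac{8}{3 \cdot 6} \left(\left(-6\right) \left(-4\right)\right) = 216 + \left(- \frac{8}{3}\right) \frac{1}{6} \cdot 24 = 216 - \frac{32}{3} = \frac{616}{3}$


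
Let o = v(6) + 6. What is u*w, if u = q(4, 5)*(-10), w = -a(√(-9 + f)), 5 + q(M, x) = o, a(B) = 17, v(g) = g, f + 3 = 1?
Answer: 1190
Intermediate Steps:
f = -2 (f = -3 + 1 = -2)
o = 12 (o = 6 + 6 = 12)
q(M, x) = 7 (q(M, x) = -5 + 12 = 7)
w = -17 (w = -1*17 = -17)
u = -70 (u = 7*(-10) = -70)
u*w = -70*(-17) = 1190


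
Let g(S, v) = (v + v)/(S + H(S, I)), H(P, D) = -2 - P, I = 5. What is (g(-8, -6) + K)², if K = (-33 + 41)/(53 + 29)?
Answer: 62500/1681 ≈ 37.180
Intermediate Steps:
g(S, v) = -v (g(S, v) = (v + v)/(S + (-2 - S)) = (2*v)/(-2) = (2*v)*(-½) = -v)
K = 4/41 (K = 8/82 = 8*(1/82) = 4/41 ≈ 0.097561)
(g(-8, -6) + K)² = (-1*(-6) + 4/41)² = (6 + 4/41)² = (250/41)² = 62500/1681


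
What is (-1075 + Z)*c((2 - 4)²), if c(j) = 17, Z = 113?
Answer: -16354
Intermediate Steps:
(-1075 + Z)*c((2 - 4)²) = (-1075 + 113)*17 = -962*17 = -16354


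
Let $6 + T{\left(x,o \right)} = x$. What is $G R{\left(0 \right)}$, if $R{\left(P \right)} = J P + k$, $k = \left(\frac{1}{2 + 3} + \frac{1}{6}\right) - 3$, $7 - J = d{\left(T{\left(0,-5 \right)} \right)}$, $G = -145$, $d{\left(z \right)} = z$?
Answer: $\frac{2291}{6} \approx 381.83$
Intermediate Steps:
$T{\left(x,o \right)} = -6 + x$
$J = 13$ ($J = 7 - \left(-6 + 0\right) = 7 - -6 = 7 + 6 = 13$)
$k = - \frac{79}{30}$ ($k = \left(\frac{1}{5} + \frac{1}{6}\right) - 3 = \frac{11}{30} - 3 = - \frac{79}{30} \approx -2.6333$)
$R{\left(P \right)} = - \frac{79}{30} + 13 P$ ($R{\left(P \right)} = 13 P - \frac{79}{30} = - \frac{79}{30} + 13 P$)
$G R{\left(0 \right)} = - 145 \left(- \frac{79}{30} + 13 \cdot 0\right) = - 145 \left(- \frac{79}{30} + 0\right) = \left(-145\right) \left(- \frac{79}{30}\right) = \frac{2291}{6}$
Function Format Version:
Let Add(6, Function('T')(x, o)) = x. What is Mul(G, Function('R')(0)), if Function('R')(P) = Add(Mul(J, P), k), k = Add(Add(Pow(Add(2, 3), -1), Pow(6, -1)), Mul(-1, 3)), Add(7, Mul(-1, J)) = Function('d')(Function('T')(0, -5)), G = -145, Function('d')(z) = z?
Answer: Rational(2291, 6) ≈ 381.83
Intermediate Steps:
Function('T')(x, o) = Add(-6, x)
J = 13 (J = Add(7, Mul(-1, Add(-6, 0))) = Add(7, Mul(-1, -6)) = Add(7, 6) = 13)
k = Rational(-79, 30) (k = Add(Add(Pow(5, -1), Rational(1, 6)), -3) = Add(Add(Rational(1, 5), Rational(1, 6)), -3) = Add(Rational(11, 30), -3) = Rational(-79, 30) ≈ -2.6333)
Function('R')(P) = Add(Rational(-79, 30), Mul(13, P)) (Function('R')(P) = Add(Mul(13, P), Rational(-79, 30)) = Add(Rational(-79, 30), Mul(13, P)))
Mul(G, Function('R')(0)) = Mul(-145, Add(Rational(-79, 30), Mul(13, 0))) = Mul(-145, Add(Rational(-79, 30), 0)) = Mul(-145, Rational(-79, 30)) = Rational(2291, 6)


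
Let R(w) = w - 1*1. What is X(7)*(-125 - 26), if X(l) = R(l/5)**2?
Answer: -604/25 ≈ -24.160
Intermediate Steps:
R(w) = -1 + w (R(w) = w - 1 = -1 + w)
X(l) = (-1 + l/5)**2
X(7)*(-125 - 26) = ((-5 + 7)**2/25)*(-125 - 26) = ((1/25)*2**2)*(-151) = ((1/25)*4)*(-151) = (4/25)*(-151) = -604/25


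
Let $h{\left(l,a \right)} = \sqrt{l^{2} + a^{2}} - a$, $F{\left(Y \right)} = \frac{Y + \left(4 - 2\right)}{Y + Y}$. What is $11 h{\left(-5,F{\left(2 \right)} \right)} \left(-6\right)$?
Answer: $66 - 66 \sqrt{26} \approx -270.54$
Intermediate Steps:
$F{\left(Y \right)} = \frac{2 + Y}{2 Y}$ ($F{\left(Y \right)} = \frac{Y + \left(4 - 2\right)}{2 Y} = \left(Y + 2\right) \frac{1}{2 Y} = \left(2 + Y\right) \frac{1}{2 Y} = \frac{2 + Y}{2 Y}$)
$h{\left(l,a \right)} = \sqrt{a^{2} + l^{2}} - a$
$11 h{\left(-5,F{\left(2 \right)} \right)} \left(-6\right) = 11 \left(\sqrt{\left(\frac{2 + 2}{2 \cdot 2}\right)^{2} + \left(-5\right)^{2}} - \frac{2 + 2}{2 \cdot 2}\right) \left(-6\right) = 11 \left(\sqrt{\left(\frac{1}{2} \cdot \frac{1}{2} \cdot 4\right)^{2} + 25} - \frac{1}{2} \cdot \frac{1}{2} \cdot 4\right) \left(-6\right) = 11 \left(\sqrt{1^{2} + 25} - 1\right) \left(-6\right) = 11 \left(\sqrt{1 + 25} - 1\right) \left(-6\right) = 11 \left(\sqrt{26} - 1\right) \left(-6\right) = 11 \left(-1 + \sqrt{26}\right) \left(-6\right) = \left(-11 + 11 \sqrt{26}\right) \left(-6\right) = 66 - 66 \sqrt{26}$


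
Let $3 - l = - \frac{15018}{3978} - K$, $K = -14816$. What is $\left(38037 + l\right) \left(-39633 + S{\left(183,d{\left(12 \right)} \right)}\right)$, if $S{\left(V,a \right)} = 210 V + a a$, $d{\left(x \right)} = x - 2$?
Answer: $- \frac{16986216545}{663} \approx -2.562 \cdot 10^{7}$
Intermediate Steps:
$d{\left(x \right)} = -2 + x$ ($d{\left(x \right)} = x - 2 = -2 + x$)
$l = - \frac{9818516}{663}$ ($l = 3 - \left(- \frac{15018}{3978} - -14816\right) = 3 - \left(\left(-15018\right) \frac{1}{3978} + 14816\right) = 3 - \left(- \frac{2503}{663} + 14816\right) = 3 - \frac{9820505}{663} = - \frac{9818516}{663} \approx -14809.0$)
$S{\left(V,a \right)} = a^{2} + 210 V$ ($S{\left(V,a \right)} = 210 V + a^{2} = a^{2} + 210 V$)
$\left(38037 + l\right) \left(-39633 + S{\left(183,d{\left(12 \right)} \right)}\right) = \left(38037 - \frac{9818516}{663}\right) \left(-39633 + \left(\left(-2 + 12\right)^{2} + 210 \cdot 183\right)\right) = \frac{15400015 \left(-39633 + \left(10^{2} + 38430\right)\right)}{663} = \frac{15400015 \left(-39633 + \left(100 + 38430\right)\right)}{663} = \frac{15400015 \left(-39633 + 38530\right)}{663} = \frac{15400015}{663} \left(-1103\right) = - \frac{16986216545}{663}$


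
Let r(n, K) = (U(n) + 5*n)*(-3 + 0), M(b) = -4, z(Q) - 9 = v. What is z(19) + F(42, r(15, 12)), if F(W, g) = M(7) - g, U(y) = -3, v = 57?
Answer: 278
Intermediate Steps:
z(Q) = 66 (z(Q) = 9 + 57 = 66)
r(n, K) = 9 - 15*n (r(n, K) = (-3 + 5*n)*(-3 + 0) = (-3 + 5*n)*(-3) = 9 - 15*n)
F(W, g) = -4 - g
z(19) + F(42, r(15, 12)) = 66 + (-4 - (9 - 15*15)) = 66 + (-4 - (9 - 225)) = 66 + (-4 - 1*(-216)) = 66 + (-4 + 216) = 66 + 212 = 278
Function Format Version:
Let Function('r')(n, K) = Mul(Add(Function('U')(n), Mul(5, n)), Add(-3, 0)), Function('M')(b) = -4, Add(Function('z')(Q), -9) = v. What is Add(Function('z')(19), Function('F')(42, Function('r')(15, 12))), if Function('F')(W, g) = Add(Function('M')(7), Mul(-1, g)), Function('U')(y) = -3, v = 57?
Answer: 278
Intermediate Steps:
Function('z')(Q) = 66 (Function('z')(Q) = Add(9, 57) = 66)
Function('r')(n, K) = Add(9, Mul(-15, n)) (Function('r')(n, K) = Mul(Add(-3, Mul(5, n)), Add(-3, 0)) = Mul(Add(-3, Mul(5, n)), -3) = Add(9, Mul(-15, n)))
Function('F')(W, g) = Add(-4, Mul(-1, g))
Add(Function('z')(19), Function('F')(42, Function('r')(15, 12))) = Add(66, Add(-4, Mul(-1, Add(9, Mul(-15, 15))))) = Add(66, Add(-4, Mul(-1, Add(9, -225)))) = Add(66, Add(-4, Mul(-1, -216))) = Add(66, Add(-4, 216)) = Add(66, 212) = 278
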